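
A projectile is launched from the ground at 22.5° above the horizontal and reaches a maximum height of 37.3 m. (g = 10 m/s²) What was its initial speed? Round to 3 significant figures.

71.4 m/s

At maximum height v_y = 0, so (v₀ sin θ)² = 2 g H.
v₀ sin 22.5° = √(2 × 10 × 37.3) = 27.31 m/s.
v₀ = 27.31 / sin 22.5° = 27.31 / 0.3827 = 71.4 m/s.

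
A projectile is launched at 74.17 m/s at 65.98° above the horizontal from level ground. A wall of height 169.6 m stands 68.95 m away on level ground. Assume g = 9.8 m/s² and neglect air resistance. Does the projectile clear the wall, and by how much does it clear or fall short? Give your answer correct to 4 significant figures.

No — it falls 40.44 m short of clearing the wall.

v_x = 74.17 cos 65.98° = 30.191 m/s; v_y0 = 74.17 sin 65.98° = 67.747 m/s.
Time to reach the wall: t = 68.95 / 30.191 = 2.2838 s.
Height at that point: y = 67.747×2.2838 − 4.900×2.2838² = 129.16 m.
That is 169.6 − 129.16 = 40.44 m below the top of the wall, so the projectile does not clear it.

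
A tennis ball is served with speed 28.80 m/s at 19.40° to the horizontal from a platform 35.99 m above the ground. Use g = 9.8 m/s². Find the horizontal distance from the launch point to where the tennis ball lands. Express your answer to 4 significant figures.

Components: v_x = 28.80 cos 19.40° = 27.165 m/s, v_y = 28.80 sin 19.40° = 9.5662 m/s.
Vertical: 0 = 35.99 + 9.5662 t − ½(9.8) t² ⇒ 4.900 t² − 9.5662 t − 35.99 = 0.
t = [9.5662 + √(91.512 + 705.40)] / 9.800 = 3.8567 s.
Horizontal: R = v_x · t = 27.165 × 3.8567 = 104.8 m.

104.8 m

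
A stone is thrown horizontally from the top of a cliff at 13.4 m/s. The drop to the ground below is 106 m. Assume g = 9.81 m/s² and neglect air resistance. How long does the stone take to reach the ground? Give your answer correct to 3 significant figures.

4.65 s

The horizontal speed doesn't affect the fall. With v_y0 = 0, h = ½ g t².
t = √(2 × 106 / 9.81) = √21.61 = 4.65 s.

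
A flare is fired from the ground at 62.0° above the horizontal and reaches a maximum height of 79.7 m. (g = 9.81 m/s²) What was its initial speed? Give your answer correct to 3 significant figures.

At maximum height v_y = 0, so (v₀ sin θ)² = 2 g H.
v₀ sin 62.0° = √(2 × 9.81 × 79.7) = 39.54 m/s.
v₀ = 39.54 / sin 62.0° = 39.54 / 0.8829 = 44.8 m/s.

44.8 m/s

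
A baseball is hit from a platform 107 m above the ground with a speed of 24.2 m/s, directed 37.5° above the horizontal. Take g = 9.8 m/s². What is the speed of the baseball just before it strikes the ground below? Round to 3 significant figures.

51.8 m/s

v_x = 24.2 cos 37.5° = 19.20 m/s is unchanged throughout.
For the vertical component, v_y² = v_y0² + 2 g h = (14.73)² + 2×9.8×107 = 2314, so |v_y| = 48.10 m/s.
Impact speed = √(v_x² + v_y²) = √(368.6 + 2314) = 51.8 m/s.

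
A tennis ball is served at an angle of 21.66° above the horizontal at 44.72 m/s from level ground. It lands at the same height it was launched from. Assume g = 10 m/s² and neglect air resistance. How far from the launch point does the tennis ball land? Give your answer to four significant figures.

For level ground, R = v₀² sin(2θ) / g.
sin(2 × 21.66°) = sin 43.320° = 0.6861.
R = (44.72)² × 0.6861 / 10 = 137.2 m.

137.2 m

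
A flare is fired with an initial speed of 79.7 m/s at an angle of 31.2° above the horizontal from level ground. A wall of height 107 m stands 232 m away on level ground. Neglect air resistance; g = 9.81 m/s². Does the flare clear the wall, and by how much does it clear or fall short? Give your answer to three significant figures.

v_x = 79.7 cos 31.2° = 68.17 m/s; v_y0 = 79.7 sin 31.2° = 41.29 m/s.
Time to reach the wall: t = 232 / 68.17 = 3.403 s.
Height at that point: y = 41.29×3.403 − 4.905×3.403² = 83.71 m.
That is 107 − 83.71 = 23.3 m below the top of the wall, so the flare does not clear it.

No — it falls 23.3 m short of clearing the wall.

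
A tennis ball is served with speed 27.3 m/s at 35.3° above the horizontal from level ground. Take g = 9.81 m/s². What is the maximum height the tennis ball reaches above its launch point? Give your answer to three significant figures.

12.7 m

Vertical component of launch velocity: v_y = 27.3 sin 35.3° = 15.78 m/s.
At the highest point the vertical velocity is zero, so v_y² = 2 g h_max.
h_max = (15.78)² / (2 × 9.81) = 249.0 / 19.62 = 12.7 m.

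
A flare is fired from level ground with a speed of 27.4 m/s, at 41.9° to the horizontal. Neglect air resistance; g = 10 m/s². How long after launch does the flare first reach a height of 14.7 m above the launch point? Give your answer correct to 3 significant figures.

1.19 s

v_y0 = 27.4 sin 41.9° = 18.30 m/s.
Set y = v_y0 t − ½ g t² = 14.7: 5.000 t² − 18.30 t + 14.7 = 0.
t = [18.30 ± √(334.9 − 294.0)] / 10 = (18.30 ± 6.395) / 10, giving t = 1.19 s or t = 2.47 s.
The flare is on the way up at the first time, so t = 1.19 s.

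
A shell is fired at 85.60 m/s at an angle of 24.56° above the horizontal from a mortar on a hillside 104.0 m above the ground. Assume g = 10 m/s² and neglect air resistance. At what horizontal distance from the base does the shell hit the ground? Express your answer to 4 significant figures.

727.3 m

Components: v_x = 85.60 cos 24.56° = 77.855 m/s, v_y = 85.60 sin 24.56° = 35.579 m/s.
Vertical: 0 = 104.0 + 35.579 t − ½(10) t² ⇒ 5.000 t² − 35.579 t − 104.0 = 0.
t = [35.579 + √(1265.9 + 2080.0)] / 10.00 = 9.3423 s.
Horizontal: R = v_x · t = 77.855 × 9.3423 = 727.3 m.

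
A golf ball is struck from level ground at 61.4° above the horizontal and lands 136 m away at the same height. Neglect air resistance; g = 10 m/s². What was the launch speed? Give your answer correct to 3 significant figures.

On level ground, R = v₀² sin(2θ) / g, so v₀ = √(R g / sin 2θ).
sin(2 × 61.4°) = 0.8406.
v₀ = √(136 × 10 / 0.8406) = √1618 = 40.2 m/s.

40.2 m/s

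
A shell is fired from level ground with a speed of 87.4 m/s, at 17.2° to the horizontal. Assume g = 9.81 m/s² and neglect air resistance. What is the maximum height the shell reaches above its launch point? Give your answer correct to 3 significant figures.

34.0 m

Vertical component of launch velocity: v_y = 87.4 sin 17.2° = 25.84 m/s.
At the highest point the vertical velocity is zero, so v_y² = 2 g h_max.
h_max = (25.84)² / (2 × 9.81) = 667.7 / 19.62 = 34.0 m.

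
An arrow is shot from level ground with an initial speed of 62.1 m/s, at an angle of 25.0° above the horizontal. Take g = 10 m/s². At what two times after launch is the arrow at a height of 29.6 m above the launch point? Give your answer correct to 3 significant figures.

v_y0 = 62.1 sin 25.0° = 26.24 m/s.
Set y = v_y0 t − ½ g t² = 29.6: 5.000 t² − 26.24 t + 29.6 = 0.
t = [26.24 ± √(688.5 − 592.0)] / 10 = (26.24 ± 9.823) / 10, giving t = 1.64 s or t = 3.61 s.
So the arrow is at 29.6 m at t = 1.64 s (rising) and t = 3.61 s (falling).

1.64 s and 3.61 s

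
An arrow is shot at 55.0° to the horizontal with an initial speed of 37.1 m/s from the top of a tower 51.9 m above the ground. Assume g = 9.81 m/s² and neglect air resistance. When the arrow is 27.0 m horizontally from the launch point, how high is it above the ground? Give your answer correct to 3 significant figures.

82.6 m

v_x = 37.1 cos 55.0° = 21.28 m/s, v_y0 = 37.1 sin 55.0° = 30.39 m/s.
Time to reach x = 27.0 m: t = x / v_x = 27.0 / 21.28 = 1.269 s.
y = 51.9 + v_y0 t − ½ g t² = 51.9 + 30.39×1.269 − 4.905×1.269² = 82.6 m.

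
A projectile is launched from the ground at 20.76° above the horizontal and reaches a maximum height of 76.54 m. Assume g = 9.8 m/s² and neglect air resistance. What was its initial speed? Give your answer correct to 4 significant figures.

At maximum height v_y = 0, so (v₀ sin θ)² = 2 g H.
v₀ sin 20.76° = √(2 × 9.8 × 76.54) = 38.732 m/s.
v₀ = 38.732 / sin 20.76° = 38.732 / 0.3545 = 109.3 m/s.

109.3 m/s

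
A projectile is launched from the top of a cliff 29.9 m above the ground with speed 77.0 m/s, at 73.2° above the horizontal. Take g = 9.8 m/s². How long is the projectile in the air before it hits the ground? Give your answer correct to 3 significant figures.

Vertical component: v_y = 77.0 sin 73.2° = 73.71 m/s.
Taking up as positive with launch at y = 29.9 m, landing at y = 0: 0 = 29.9 + 73.71 t − ½(9.8) t².
Solving 4.900 t² − 73.71 t − 29.9 = 0 gives t = [73.71 + √(73.71² + 4·4.900·29.9)] / 9.800 = 15.4 s.

15.4 s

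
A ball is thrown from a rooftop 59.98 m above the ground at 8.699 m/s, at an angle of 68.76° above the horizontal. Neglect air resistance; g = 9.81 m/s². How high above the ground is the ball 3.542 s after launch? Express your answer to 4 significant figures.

v_y0 = 8.699 sin 68.76° = 8.1081 m/s.
y(t) = 59.98 + v_y0 t − ½ g t² = 59.98 + 8.1081×3.542 − ½×9.81×3.542² = 27.16 m.

27.16 m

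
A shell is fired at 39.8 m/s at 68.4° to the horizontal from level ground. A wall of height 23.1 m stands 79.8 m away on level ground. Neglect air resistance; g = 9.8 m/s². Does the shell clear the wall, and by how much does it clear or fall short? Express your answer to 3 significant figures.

v_x = 39.8 cos 68.4° = 14.65 m/s; v_y0 = 39.8 sin 68.4° = 37.01 m/s.
Time to reach the wall: t = 79.8 / 14.65 = 5.447 s.
Height at that point: y = 37.01×5.447 − 4.900×5.447² = 56.21 m.
That is 56.21 − 23.1 = 33.1 m above the top of the wall, so the shell clears it.

Yes — it clears the wall by 33.1 m.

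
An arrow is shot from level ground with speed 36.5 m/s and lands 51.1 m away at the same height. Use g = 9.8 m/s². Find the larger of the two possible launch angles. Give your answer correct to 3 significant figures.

79.0°

Level-ground range: R = v₀² sin(2θ)/g ⇒ sin 2θ = R g / v₀² = 51.1×9.8/36.5² = 0.3759.
2θ = arcsin(0.3759) = 22.08° or 180° − 22.08° = 157.92°.
So θ = 11.0° or θ = 79.0°.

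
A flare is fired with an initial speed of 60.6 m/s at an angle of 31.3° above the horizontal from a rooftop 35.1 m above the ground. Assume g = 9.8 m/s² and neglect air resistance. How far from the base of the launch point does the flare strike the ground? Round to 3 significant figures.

Components: v_x = 60.6 cos 31.3° = 51.78 m/s, v_y = 60.6 sin 31.3° = 31.48 m/s.
Vertical: 0 = 35.1 + 31.48 t − ½(9.8) t² ⇒ 4.900 t² − 31.48 t − 35.1 = 0.
t = [31.48 + √(991.0 + 688.0)] / 9.800 = 7.393 s.
Horizontal: R = v_x · t = 51.78 × 7.393 = 383 m.

383 m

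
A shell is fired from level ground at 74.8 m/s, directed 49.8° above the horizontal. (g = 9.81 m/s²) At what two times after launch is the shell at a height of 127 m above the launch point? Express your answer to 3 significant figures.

2.99 s and 8.66 s

v_y0 = 74.8 sin 49.8° = 57.13 m/s.
Set y = v_y0 t − ½ g t² = 127: 4.905 t² − 57.13 t + 127 = 0.
t = [57.13 ± √(3264 − 2492)] / 9.81 = (57.13 ± 27.78) / 9.81, giving t = 2.99 s or t = 8.66 s.
So the shell is at 127 m at t = 2.99 s (rising) and t = 8.66 s (falling).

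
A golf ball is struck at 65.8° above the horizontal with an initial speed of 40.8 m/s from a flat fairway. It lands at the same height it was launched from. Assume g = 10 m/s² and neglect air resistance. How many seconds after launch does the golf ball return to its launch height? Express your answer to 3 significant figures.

Vertical component: v_y = 40.8 sin 65.8° = 37.21 m/s.
For a projectile landing at launch height, time of flight is t = 2 v_y / g = 2 × 37.21 / 10 = 7.44 s.

7.44 s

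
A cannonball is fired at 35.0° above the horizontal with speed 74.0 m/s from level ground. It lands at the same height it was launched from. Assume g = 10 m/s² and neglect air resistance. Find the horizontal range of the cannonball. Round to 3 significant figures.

515 m

For level ground, R = v₀² sin(2θ) / g.
sin(2 × 35.0°) = sin 70.00° = 0.9397.
R = (74.0)² × 0.9397 / 10 = 515 m.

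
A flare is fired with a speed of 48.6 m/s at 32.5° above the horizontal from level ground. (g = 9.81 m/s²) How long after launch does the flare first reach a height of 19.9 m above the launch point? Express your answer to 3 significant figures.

v_y0 = 48.6 sin 32.5° = 26.11 m/s.
Set y = v_y0 t − ½ g t² = 19.9: 4.905 t² − 26.11 t + 19.9 = 0.
t = [26.11 ± √(681.7 − 390.4)] / 9.81 = (26.11 ± 17.07) / 9.81, giving t = 0.922 s or t = 4.40 s.
The flare is on the way up at the first time, so t = 0.922 s.

0.922 s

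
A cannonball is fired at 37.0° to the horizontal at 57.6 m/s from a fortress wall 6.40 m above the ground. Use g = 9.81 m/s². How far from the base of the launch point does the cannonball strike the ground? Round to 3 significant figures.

Components: v_x = 57.6 cos 37.0° = 46.00 m/s, v_y = 57.6 sin 37.0° = 34.66 m/s.
Vertical: 0 = 6.40 + 34.66 t − ½(9.81) t² ⇒ 4.905 t² − 34.66 t − 6.40 = 0.
t = [34.66 + √(1201 + 125.6)] / 9.810 = 7.246 s.
Horizontal: R = v_x · t = 46.00 × 7.246 = 333 m.

333 m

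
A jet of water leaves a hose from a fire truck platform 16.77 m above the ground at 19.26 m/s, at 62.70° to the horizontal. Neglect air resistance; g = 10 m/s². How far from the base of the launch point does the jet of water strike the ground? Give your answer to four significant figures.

Components: v_x = 19.26 cos 62.70° = 8.8336 m/s, v_y = 19.26 sin 62.70° = 17.115 m/s.
Vertical: 0 = 16.77 + 17.115 t − ½(10) t² ⇒ 5.000 t² − 17.115 t − 16.77 = 0.
t = [17.115 + √(292.92 + 335.40)] / 10.00 = 4.2181 s.
Horizontal: R = v_x · t = 8.8336 × 4.2181 = 37.26 m.

37.26 m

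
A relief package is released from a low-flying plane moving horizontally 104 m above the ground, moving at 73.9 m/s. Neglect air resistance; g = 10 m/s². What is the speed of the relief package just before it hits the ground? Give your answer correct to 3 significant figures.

Fall time: t = √(2 × 104 / 10) = 4.561 s.
At impact: v_x = 73.9 m/s (unchanged), v_y = g t = 10 × 4.561 = 45.61 m/s.
Speed = √(v_x² + v_y²) = √(5461 + 2080) = 86.8 m/s.

86.8 m/s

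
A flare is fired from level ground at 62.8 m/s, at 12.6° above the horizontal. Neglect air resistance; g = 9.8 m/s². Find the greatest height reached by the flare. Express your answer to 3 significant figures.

Vertical component of launch velocity: v_y = 62.8 sin 12.6° = 13.70 m/s.
At the highest point the vertical velocity is zero, so v_y² = 2 g h_max.
h_max = (13.70)² / (2 × 9.8) = 187.7 / 19.60 = 9.58 m.

9.58 m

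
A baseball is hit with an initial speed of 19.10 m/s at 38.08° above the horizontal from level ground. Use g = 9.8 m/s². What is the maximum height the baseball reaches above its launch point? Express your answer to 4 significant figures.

7.080 m

Vertical component of launch velocity: v_y = 19.10 sin 38.08° = 11.780 m/s.
At the highest point the vertical velocity is zero, so v_y² = 2 g h_max.
h_max = (11.780)² / (2 × 9.8) = 138.77 / 19.60 = 7.080 m.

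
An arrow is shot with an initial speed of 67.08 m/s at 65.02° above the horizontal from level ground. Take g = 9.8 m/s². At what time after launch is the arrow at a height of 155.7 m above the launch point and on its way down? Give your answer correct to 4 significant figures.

8.797 s

v_y0 = 67.08 sin 65.02° = 60.805 m/s.
Set y = v_y0 t − ½ g t² = 155.7: 4.900 t² − 60.805 t + 155.7 = 0.
t = [60.805 ± √(3697.2 − 3051.7)] / 9.8 = (60.805 ± 25.407) / 9.8, giving t = 3.612 s or t = 8.797 s.
On the way down corresponds to the larger root: t = 8.797 s.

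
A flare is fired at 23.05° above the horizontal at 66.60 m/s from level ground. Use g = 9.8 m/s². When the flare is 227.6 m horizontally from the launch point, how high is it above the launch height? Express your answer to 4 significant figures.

v_x = 66.60 cos 23.05° = 61.283 m/s, v_y0 = 66.60 sin 23.05° = 26.076 m/s.
Time to reach x = 227.6 m: t = x / v_x = 227.6 / 61.283 = 3.7139 s.
y = v_y0 t − ½ g t² = 26.076×3.7139 − 4.900×3.7139² = 29.26 m.

29.26 m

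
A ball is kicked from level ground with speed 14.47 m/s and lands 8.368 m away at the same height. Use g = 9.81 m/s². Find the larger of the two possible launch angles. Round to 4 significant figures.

Level-ground range: R = v₀² sin(2θ)/g ⇒ sin 2θ = R g / v₀² = 8.368×9.81/14.47² = 0.3921.
2θ = arcsin(0.3921) = 23.085° or 180° − 23.085° = 156.915°.
So θ = 11.54° or θ = 78.46°.

78.46°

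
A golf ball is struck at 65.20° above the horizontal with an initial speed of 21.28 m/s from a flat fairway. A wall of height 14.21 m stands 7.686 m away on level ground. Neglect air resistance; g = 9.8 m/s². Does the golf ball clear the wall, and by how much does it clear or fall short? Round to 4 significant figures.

v_x = 21.28 cos 65.20° = 8.9259 m/s; v_y0 = 21.28 sin 65.20° = 19.318 m/s.
Time to reach the wall: t = 7.686 / 8.9259 = 0.86109 s.
Height at that point: y = 19.318×0.86109 − 4.900×0.86109² = 13.001 m.
That is 14.21 − 13.001 = 1.209 m below the top of the wall, so the golf ball does not clear it.

No — it falls 1.209 m short of clearing the wall.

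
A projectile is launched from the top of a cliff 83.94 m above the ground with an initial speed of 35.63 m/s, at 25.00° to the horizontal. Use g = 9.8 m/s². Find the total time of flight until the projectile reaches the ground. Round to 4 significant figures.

Vertical component: v_y = 35.63 sin 25.00° = 15.058 m/s.
Taking up as positive with launch at y = 83.94 m, landing at y = 0: 0 = 83.94 + 15.058 t − ½(9.8) t².
Solving 4.900 t² − 15.058 t − 83.94 = 0 gives t = [15.058 + √(15.058² + 4·4.900·83.94)] / 9.800 = 5.951 s.

5.951 s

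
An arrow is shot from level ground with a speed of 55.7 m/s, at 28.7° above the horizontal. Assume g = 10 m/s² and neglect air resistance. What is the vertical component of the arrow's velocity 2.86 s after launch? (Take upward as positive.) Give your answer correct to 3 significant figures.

-1.85 m/s

Initial vertical component: v_y0 = 55.7 sin 28.7° = 26.75 m/s.
v_y(t) = v_y0 − g t = 26.75 − 10 × 2.86 = -1.85 m/s.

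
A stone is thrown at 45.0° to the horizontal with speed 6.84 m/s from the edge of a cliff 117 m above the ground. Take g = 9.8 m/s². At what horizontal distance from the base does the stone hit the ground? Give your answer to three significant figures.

26.1 m

Components: v_x = 6.84 cos 45.0° = 4.837 m/s, v_y = 6.84 sin 45.0° = 4.837 m/s.
Vertical: 0 = 117 + 4.837 t − ½(9.8) t² ⇒ 4.900 t² − 4.837 t − 117 = 0.
t = [4.837 + √(23.40 + 2293)] / 9.800 = 5.405 s.
Horizontal: R = v_x · t = 4.837 × 5.405 = 26.1 m.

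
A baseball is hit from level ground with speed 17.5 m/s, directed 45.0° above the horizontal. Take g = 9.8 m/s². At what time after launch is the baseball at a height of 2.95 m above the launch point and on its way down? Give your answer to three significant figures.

v_y0 = 17.5 sin 45.0° = 12.37 m/s.
Set y = v_y0 t − ½ g t² = 2.95: 4.900 t² − 12.37 t + 2.95 = 0.
t = [12.37 ± √(153.0 − 57.82)] / 9.8 = (12.37 ± 9.756) / 9.8, giving t = 0.267 s or t = 2.26 s.
On the way down corresponds to the larger root: t = 2.26 s.

2.26 s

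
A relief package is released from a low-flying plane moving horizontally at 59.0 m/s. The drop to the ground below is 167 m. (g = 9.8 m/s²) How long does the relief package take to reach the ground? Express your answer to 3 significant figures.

The horizontal speed doesn't affect the fall. With v_y0 = 0, h = ½ g t².
t = √(2 × 167 / 9.8) = √34.08 = 5.84 s.

5.84 s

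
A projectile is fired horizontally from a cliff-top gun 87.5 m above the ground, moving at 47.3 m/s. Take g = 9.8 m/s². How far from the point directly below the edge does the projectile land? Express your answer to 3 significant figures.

Initial vertical velocity is zero, so the fall time comes from h = ½ g t²: t = √(2 × 87.5 / 9.8) = 4.226 s.
Horizontal motion is uniform at 47.3 m/s, so x = 47.3 × 4.226 = 200 m.

200 m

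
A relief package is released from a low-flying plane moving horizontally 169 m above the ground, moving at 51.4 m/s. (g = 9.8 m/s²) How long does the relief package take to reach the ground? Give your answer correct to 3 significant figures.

The horizontal speed doesn't affect the fall. With v_y0 = 0, h = ½ g t².
t = √(2 × 169 / 9.8) = √34.49 = 5.87 s.

5.87 s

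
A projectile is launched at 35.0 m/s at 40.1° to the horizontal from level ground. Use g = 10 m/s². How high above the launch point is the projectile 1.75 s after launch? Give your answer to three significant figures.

v_y0 = 35.0 sin 40.1° = 22.54 m/s.
y(t) = v_y0 t − ½ g t² = 22.54×1.75 − 5.000×1.75² = 24.1 m.

24.1 m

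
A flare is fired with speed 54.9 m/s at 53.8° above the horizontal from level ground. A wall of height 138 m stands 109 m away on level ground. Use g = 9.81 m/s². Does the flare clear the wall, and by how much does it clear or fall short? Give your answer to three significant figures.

No — it falls 44.5 m short of clearing the wall.

v_x = 54.9 cos 53.8° = 32.42 m/s; v_y0 = 54.9 sin 53.8° = 44.30 m/s.
Time to reach the wall: t = 109 / 32.42 = 3.362 s.
Height at that point: y = 44.30×3.362 − 4.905×3.362² = 93.50 m.
That is 138 − 93.50 = 44.5 m below the top of the wall, so the flare does not clear it.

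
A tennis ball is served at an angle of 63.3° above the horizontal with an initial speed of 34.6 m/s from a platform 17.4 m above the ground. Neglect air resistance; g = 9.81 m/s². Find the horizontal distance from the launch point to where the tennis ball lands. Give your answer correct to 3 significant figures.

106 m

Components: v_x = 34.6 cos 63.3° = 15.55 m/s, v_y = 34.6 sin 63.3° = 30.91 m/s.
Vertical: 0 = 17.4 + 30.91 t − ½(9.81) t² ⇒ 4.905 t² − 30.91 t − 17.4 = 0.
t = [30.91 + √(955.4 + 341.4)] / 9.810 = 6.822 s.
Horizontal: R = v_x · t = 15.55 × 6.822 = 106 m.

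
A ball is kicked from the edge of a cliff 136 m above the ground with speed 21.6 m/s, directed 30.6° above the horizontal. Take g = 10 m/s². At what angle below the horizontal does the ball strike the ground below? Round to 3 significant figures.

v_x = 21.6 cos 30.6° = 18.59 m/s.
At impact |v_y| = √(v_y0² + 2 g h) = √(11.00² + 2×10×136) = 53.30 m/s.
Angle below horizontal = arctan(|v_y| / v_x) = arctan(53.30 / 18.59) = 70.8°.

70.8°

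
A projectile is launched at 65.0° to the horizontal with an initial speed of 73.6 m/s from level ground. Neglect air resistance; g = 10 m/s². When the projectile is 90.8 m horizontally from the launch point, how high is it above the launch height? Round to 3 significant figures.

152 m

v_x = 73.6 cos 65.0° = 31.10 m/s, v_y0 = 73.6 sin 65.0° = 66.70 m/s.
Time to reach x = 90.8 m: t = x / v_x = 90.8 / 31.10 = 2.920 s.
y = v_y0 t − ½ g t² = 66.70×2.920 − 5.000×2.920² = 152 m.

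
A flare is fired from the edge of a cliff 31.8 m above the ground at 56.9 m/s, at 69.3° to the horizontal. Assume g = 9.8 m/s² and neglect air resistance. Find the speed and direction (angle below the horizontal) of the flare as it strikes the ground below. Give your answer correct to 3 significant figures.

62.1 m/s at 71.1° below the horizontal

v_x = 56.9 cos 69.3° = 20.11 m/s (constant).
|v_y| at impact = √((53.23)² + 2×9.8×31.8) = 58.79 m/s.
Speed = √(20.11² + 58.79²) = 62.1 m/s; angle = arctan(58.79/20.11) = 71.1° below horizontal.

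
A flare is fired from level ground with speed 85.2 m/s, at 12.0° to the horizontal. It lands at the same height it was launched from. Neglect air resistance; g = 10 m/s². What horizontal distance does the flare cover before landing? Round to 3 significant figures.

For level ground, R = v₀² sin(2θ) / g.
sin(2 × 12.0°) = sin 24.00° = 0.4067.
R = (85.2)² × 0.4067 / 10 = 295 m.

295 m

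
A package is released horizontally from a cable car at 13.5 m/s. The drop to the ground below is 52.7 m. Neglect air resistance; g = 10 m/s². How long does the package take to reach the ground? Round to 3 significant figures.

The horizontal speed doesn't affect the fall. With v_y0 = 0, h = ½ g t².
t = √(2 × 52.7 / 10) = √10.54 = 3.25 s.

3.25 s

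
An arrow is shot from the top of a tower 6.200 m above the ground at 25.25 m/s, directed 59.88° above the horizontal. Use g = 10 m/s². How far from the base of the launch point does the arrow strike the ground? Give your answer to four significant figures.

Components: v_x = 25.25 cos 59.88° = 12.671 m/s, v_y = 25.25 sin 59.88° = 21.841 m/s.
Vertical: 0 = 6.200 + 21.841 t − ½(10) t² ⇒ 5.000 t² − 21.841 t − 6.200 = 0.
t = [21.841 + √(477.03 + 124.00)] / 10.00 = 4.6357 s.
Horizontal: R = v_x · t = 12.671 × 4.6357 = 58.74 m.

58.74 m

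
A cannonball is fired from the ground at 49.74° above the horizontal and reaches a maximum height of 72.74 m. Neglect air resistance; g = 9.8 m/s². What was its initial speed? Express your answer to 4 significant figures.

At maximum height v_y = 0, so (v₀ sin θ)² = 2 g H.
v₀ sin 49.74° = √(2 × 9.8 × 72.74) = 37.758 m/s.
v₀ = 37.758 / sin 49.74° = 37.758 / 0.7631 = 49.48 m/s.

49.48 m/s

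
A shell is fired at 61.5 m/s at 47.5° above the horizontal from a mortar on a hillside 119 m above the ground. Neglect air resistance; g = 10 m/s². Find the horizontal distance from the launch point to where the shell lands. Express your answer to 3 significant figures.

465 m

Components: v_x = 61.5 cos 47.5° = 41.55 m/s, v_y = 61.5 sin 47.5° = 45.34 m/s.
Vertical: 0 = 119 + 45.34 t − ½(10) t² ⇒ 5.000 t² − 45.34 t − 119 = 0.
t = [45.34 + √(2056 + 2380)] / 10.00 = 11.19 s.
Horizontal: R = v_x · t = 41.55 × 11.19 = 465 m.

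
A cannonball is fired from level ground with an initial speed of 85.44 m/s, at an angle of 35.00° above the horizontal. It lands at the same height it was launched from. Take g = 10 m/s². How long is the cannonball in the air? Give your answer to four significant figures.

9.801 s

Vertical component: v_y = 85.44 sin 35.00° = 49.006 m/s.
For a projectile landing at launch height, time of flight is t = 2 v_y / g = 2 × 49.006 / 10 = 9.801 s.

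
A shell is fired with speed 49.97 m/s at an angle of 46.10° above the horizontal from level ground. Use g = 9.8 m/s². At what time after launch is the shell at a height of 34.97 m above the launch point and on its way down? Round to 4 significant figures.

v_y0 = 49.97 sin 46.10° = 36.006 m/s.
Set y = v_y0 t − ½ g t² = 34.97: 4.900 t² − 36.006 t + 34.97 = 0.
t = [36.006 ± √(1296.4 − 685.41)] / 9.8 = (36.006 ± 24.718) / 9.8, giving t = 1.152 s or t = 6.196 s.
On the way down corresponds to the larger root: t = 6.196 s.

6.196 s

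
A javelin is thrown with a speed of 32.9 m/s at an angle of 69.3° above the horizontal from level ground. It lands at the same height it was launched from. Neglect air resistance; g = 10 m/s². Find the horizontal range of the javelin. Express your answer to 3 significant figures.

Components: v_x = 32.9 cos 69.3° = 11.63 m/s, v_y = 32.9 sin 69.3° = 30.78 m/s.
Time of flight (same landing height): t = 2 v_y / g = 2 × 30.78 / 10 = 6.156 s.
Range: R = v_x · t = 11.63 × 6.156 = 71.6 m.

71.6 m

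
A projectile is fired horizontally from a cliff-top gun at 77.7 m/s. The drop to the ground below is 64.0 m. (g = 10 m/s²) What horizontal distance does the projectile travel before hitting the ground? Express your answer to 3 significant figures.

278 m

Initial vertical velocity is zero, so the fall time comes from h = ½ g t²: t = √(2 × 64.0 / 10) = 3.578 s.
Horizontal motion is uniform at 77.7 m/s, so x = 77.7 × 3.578 = 278 m.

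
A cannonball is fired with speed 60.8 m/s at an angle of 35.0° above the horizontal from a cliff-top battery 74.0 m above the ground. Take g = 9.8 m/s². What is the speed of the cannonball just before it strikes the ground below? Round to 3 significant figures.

71.7 m/s

v_x = 60.8 cos 35.0° = 49.80 m/s is unchanged throughout.
For the vertical component, v_y² = v_y0² + 2 g h = (34.87)² + 2×9.8×74.0 = 2666, so |v_y| = 51.63 m/s.
Impact speed = √(v_x² + v_y²) = √(2480 + 2666) = 71.7 m/s.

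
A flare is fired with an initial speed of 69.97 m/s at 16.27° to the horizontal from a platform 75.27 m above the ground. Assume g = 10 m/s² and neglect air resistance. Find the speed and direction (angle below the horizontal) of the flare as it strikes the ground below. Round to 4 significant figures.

80.01 m/s at 32.91° below the horizontal

v_x = 69.97 cos 16.27° = 67.168 m/s (constant).
|v_y| at impact = √((19.603)² + 2×10×75.27) = 43.470 m/s.
Speed = √(67.168² + 43.470²) = 80.01 m/s; angle = arctan(43.470/67.168) = 32.91° below horizontal.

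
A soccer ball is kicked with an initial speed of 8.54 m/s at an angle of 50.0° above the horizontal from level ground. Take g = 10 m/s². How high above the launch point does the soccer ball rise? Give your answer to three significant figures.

2.14 m

Vertical component of launch velocity: v_y = 8.54 sin 50.0° = 6.542 m/s.
At the highest point the vertical velocity is zero, so v_y² = 2 g h_max.
h_max = (6.542)² / (2 × 10) = 42.80 / 20.00 = 2.14 m.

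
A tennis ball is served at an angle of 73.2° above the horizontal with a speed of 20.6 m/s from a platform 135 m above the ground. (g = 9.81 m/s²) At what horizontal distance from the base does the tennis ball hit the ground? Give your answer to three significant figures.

Components: v_x = 20.6 cos 73.2° = 5.954 m/s, v_y = 20.6 sin 73.2° = 19.72 m/s.
Vertical: 0 = 135 + 19.72 t − ½(9.81) t² ⇒ 4.905 t² − 19.72 t − 135 = 0.
t = [19.72 + √(388.9 + 2649)] / 9.810 = 7.629 s.
Horizontal: R = v_x · t = 5.954 × 7.629 = 45.4 m.

45.4 m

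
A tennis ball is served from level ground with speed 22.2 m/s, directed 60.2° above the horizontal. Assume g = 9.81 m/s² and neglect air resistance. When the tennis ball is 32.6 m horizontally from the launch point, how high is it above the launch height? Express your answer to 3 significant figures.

v_x = 22.2 cos 60.2° = 11.03 m/s, v_y0 = 22.2 sin 60.2° = 19.26 m/s.
Time to reach x = 32.6 m: t = x / v_x = 32.6 / 11.03 = 2.956 s.
y = v_y0 t − ½ g t² = 19.26×2.956 − 4.905×2.956² = 14.1 m.

14.1 m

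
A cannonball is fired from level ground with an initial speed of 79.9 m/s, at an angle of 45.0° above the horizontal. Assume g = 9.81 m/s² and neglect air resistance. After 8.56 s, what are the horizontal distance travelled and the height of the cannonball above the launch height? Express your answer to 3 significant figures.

v_x = 79.9 cos 45.0° = 56.50 m/s; v_y0 = 79.9 sin 45.0° = 56.50 m/s.
x = v_x t = 56.50 × 8.56 = 484 m.
y = v_y0 t − ½ g t² = 56.50×8.56 − 4.905×8.56² = 124 m.

x = 484 m, y = 124 m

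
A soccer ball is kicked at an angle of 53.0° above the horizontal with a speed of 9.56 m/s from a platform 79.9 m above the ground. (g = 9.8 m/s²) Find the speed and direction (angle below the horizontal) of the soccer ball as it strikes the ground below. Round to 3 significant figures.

40.7 m/s at 81.9° below the horizontal

v_x = 9.56 cos 53.0° = 5.753 m/s (constant).
|v_y| at impact = √((7.635)² + 2×9.8×79.9) = 40.30 m/s.
Speed = √(5.753² + 40.30²) = 40.7 m/s; angle = arctan(40.30/5.753) = 81.9° below horizontal.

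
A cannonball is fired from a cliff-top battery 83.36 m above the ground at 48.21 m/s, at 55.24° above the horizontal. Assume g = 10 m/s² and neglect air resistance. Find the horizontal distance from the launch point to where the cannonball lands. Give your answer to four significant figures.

Components: v_x = 48.21 cos 55.24° = 27.486 m/s, v_y = 48.21 sin 55.24° = 39.607 m/s.
Vertical: 0 = 83.36 + 39.607 t − ½(10) t² ⇒ 5.000 t² − 39.607 t − 83.36 = 0.
t = [39.607 + √(1568.7 + 1667.2)] / 10.00 = 9.6492 s.
Horizontal: R = v_x · t = 27.486 × 9.6492 = 265.2 m.

265.2 m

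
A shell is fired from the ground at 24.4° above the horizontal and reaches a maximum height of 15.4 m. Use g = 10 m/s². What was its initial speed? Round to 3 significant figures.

At maximum height v_y = 0, so (v₀ sin θ)² = 2 g H.
v₀ sin 24.4° = √(2 × 10 × 15.4) = 17.55 m/s.
v₀ = 17.55 / sin 24.4° = 17.55 / 0.4131 = 42.5 m/s.

42.5 m/s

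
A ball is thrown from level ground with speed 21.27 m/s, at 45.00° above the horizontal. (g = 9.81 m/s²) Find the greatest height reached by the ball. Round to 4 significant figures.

Vertical component of launch velocity: v_y = 21.27 sin 45.00° = 15.040 m/s.
At the highest point the vertical velocity is zero, so v_y² = 2 g h_max.
h_max = (15.040)² / (2 × 9.81) = 226.20 / 19.62 = 11.53 m.

11.53 m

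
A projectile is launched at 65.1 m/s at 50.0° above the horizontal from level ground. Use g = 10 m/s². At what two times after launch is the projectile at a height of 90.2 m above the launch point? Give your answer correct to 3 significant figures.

v_y0 = 65.1 sin 50.0° = 49.87 m/s.
Set y = v_y0 t − ½ g t² = 90.2: 5.000 t² − 49.87 t + 90.2 = 0.
t = [49.87 ± √(2487 − 1804)] / 10 = (49.87 ± 26.13) / 10, giving t = 2.37 s or t = 7.60 s.
So the projectile is at 90.2 m at t = 2.37 s (rising) and t = 7.60 s (falling).

2.37 s and 7.60 s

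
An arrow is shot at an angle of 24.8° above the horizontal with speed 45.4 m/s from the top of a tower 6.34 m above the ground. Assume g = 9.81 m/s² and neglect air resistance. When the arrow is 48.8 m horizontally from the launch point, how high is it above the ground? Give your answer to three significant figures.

v_x = 45.4 cos 24.8° = 41.21 m/s, v_y0 = 45.4 sin 24.8° = 19.04 m/s.
Time to reach x = 48.8 m: t = x / v_x = 48.8 / 41.21 = 1.184 s.
y = 6.34 + v_y0 t − ½ g t² = 6.34 + 19.04×1.184 − 4.905×1.184² = 22.0 m.

22.0 m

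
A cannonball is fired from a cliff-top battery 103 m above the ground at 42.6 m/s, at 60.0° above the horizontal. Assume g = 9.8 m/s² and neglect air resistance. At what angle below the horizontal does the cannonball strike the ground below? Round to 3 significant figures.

v_x = 42.6 cos 60.0° = 21.30 m/s.
At impact |v_y| = √(v_y0² + 2 g h) = √(36.89² + 2×9.8×103) = 58.13 m/s.
Angle below horizontal = arctan(|v_y| / v_x) = arctan(58.13 / 21.30) = 69.9°.

69.9°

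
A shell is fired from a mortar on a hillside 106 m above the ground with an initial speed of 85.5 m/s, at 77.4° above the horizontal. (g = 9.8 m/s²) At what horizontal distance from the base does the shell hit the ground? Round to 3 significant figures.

Components: v_x = 85.5 cos 77.4° = 18.65 m/s, v_y = 85.5 sin 77.4° = 83.44 m/s.
Vertical: 0 = 106 + 83.44 t − ½(9.8) t² ⇒ 4.900 t² − 83.44 t − 106 = 0.
t = [83.44 + √(6962 + 2078)] / 9.800 = 18.22 s.
Horizontal: R = v_x · t = 18.65 × 18.22 = 340 m.

340 m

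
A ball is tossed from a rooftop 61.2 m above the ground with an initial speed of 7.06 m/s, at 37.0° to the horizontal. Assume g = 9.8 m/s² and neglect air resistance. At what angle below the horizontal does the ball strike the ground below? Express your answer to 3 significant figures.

v_x = 7.06 cos 37.0° = 5.638 m/s.
At impact |v_y| = √(v_y0² + 2 g h) = √(4.249² + 2×9.8×61.2) = 34.89 m/s.
Angle below horizontal = arctan(|v_y| / v_x) = arctan(34.89 / 5.638) = 80.8°.

80.8°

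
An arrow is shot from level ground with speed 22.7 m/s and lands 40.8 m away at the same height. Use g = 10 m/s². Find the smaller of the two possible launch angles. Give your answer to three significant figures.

Level-ground range: R = v₀² sin(2θ)/g ⇒ sin 2θ = R g / v₀² = 40.8×10/22.7² = 0.7918.
2θ = arcsin(0.7918) = 52.35° or 180° − 52.35° = 127.65°.
So θ = 26.2° or θ = 63.8°.

26.2°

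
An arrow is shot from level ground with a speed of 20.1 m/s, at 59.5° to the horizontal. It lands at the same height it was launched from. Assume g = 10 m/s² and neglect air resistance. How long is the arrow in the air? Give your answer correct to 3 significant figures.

3.46 s

Vertical component: v_y = 20.1 sin 59.5° = 17.32 m/s.
For a projectile landing at launch height, time of flight is t = 2 v_y / g = 2 × 17.32 / 10 = 3.46 s.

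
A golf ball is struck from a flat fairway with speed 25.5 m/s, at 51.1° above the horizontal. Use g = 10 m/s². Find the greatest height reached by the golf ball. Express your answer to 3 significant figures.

19.7 m

Vertical component of launch velocity: v_y = 25.5 sin 51.1° = 19.85 m/s.
At the highest point the vertical velocity is zero, so v_y² = 2 g h_max.
h_max = (19.85)² / (2 × 10) = 394.0 / 20.00 = 19.7 m.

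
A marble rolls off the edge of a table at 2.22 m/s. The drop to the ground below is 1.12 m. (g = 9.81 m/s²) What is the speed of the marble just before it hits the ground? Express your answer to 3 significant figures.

5.19 m/s

Fall time: t = √(2 × 1.12 / 9.81) = 0.4778 s.
At impact: v_x = 2.22 m/s (unchanged), v_y = g t = 9.81 × 0.4778 = 4.687 m/s.
Speed = √(v_x² + v_y²) = √(4.928 + 21.97) = 5.19 m/s.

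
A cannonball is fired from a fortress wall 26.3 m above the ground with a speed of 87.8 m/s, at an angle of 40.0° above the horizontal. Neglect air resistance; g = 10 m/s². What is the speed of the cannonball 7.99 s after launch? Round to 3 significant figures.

v_x = 87.8 cos 40.0° = 67.26 m/s (constant).
v_y(t) = 87.8 sin 40.0° − g t = 56.44 − 10 × 7.99 = -23.46 m/s.
Speed = √(v_x² + v_y²) = √(4524 + 550.4) = 71.2 m/s.

71.2 m/s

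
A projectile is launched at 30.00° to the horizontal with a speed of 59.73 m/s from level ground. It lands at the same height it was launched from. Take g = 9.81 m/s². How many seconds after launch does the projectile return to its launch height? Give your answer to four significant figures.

6.089 s

Vertical component: v_y = 59.73 sin 30.00° = 29.865 m/s.
For a projectile landing at launch height, time of flight is t = 2 v_y / g = 2 × 29.865 / 9.81 = 6.089 s.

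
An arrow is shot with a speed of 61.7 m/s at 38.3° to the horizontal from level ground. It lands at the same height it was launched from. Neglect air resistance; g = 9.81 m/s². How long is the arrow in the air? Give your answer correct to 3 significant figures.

Vertical component: v_y = 61.7 sin 38.3° = 38.24 m/s.
For a projectile landing at launch height, time of flight is t = 2 v_y / g = 2 × 38.24 / 9.81 = 7.80 s.

7.80 s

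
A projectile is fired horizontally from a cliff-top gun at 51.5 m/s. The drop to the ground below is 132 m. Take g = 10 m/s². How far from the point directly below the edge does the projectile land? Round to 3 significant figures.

265 m

Initial vertical velocity is zero, so the fall time comes from h = ½ g t²: t = √(2 × 132 / 10) = 5.138 s.
Horizontal motion is uniform at 51.5 m/s, so x = 51.5 × 5.138 = 265 m.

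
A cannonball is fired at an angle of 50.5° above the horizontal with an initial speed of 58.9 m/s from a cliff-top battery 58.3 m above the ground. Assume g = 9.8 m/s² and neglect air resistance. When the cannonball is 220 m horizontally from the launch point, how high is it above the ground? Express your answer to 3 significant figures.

156 m

v_x = 58.9 cos 50.5° = 37.47 m/s, v_y0 = 58.9 sin 50.5° = 45.45 m/s.
Time to reach x = 220 m: t = x / v_x = 220 / 37.47 = 5.871 s.
y = 58.3 + v_y0 t − ½ g t² = 58.3 + 45.45×5.871 − 4.900×5.871² = 156 m.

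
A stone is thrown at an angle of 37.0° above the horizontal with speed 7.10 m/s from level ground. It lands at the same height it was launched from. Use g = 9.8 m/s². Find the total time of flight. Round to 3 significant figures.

0.872 s

Vertical component: v_y = 7.10 sin 37.0° = 4.273 m/s.
For a projectile landing at launch height, time of flight is t = 2 v_y / g = 2 × 4.273 / 9.8 = 0.872 s.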